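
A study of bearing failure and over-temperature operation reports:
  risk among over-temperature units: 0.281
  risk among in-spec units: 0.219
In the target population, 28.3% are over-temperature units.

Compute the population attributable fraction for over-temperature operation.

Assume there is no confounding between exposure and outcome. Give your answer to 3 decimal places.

PAF ≈ 0.074

Let p₁ = 0.281, p₀ = 0.219.
Overall risk P(Y=1) = π·p₁ + (1−π)·p₀ = 0.283×0.281 + 0.717×0.219 = 0.23655.
Under exogeneity, PAF = [P(Y=1) − p₀] / P(Y=1).
PAF = (0.23655 − 0.219) / 0.23655 ≈ 0.0742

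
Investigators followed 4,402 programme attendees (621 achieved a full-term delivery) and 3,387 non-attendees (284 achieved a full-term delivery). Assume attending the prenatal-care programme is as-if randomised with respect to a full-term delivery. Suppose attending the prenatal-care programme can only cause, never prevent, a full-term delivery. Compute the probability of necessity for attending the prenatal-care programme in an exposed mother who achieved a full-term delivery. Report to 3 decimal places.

p₁ = P(outcome | exposed) = 621/4402 = 0.14107
p₀ = P(outcome | unexposed) = 284/3387 = 0.08385
Under exogeneity and monotonicity, PN = (p₁ − p₀) / p₁.
PN = (0.14107 − 0.08385) / 0.14107 = 0.057222 / 0.14107 ≈ 0.4056

PN ≈ 0.406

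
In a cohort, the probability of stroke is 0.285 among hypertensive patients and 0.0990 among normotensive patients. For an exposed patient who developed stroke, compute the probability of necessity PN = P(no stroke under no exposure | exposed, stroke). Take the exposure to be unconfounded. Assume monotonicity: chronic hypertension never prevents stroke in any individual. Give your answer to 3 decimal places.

PN ≈ 0.653

Let p₁ = 0.285, p₀ = 0.099.
Under exogeneity and monotonicity, PN = (p₁ − p₀) / p₁.
PN = (0.285 − 0.099) / 0.285 = 0.186 / 0.285 ≈ 0.6526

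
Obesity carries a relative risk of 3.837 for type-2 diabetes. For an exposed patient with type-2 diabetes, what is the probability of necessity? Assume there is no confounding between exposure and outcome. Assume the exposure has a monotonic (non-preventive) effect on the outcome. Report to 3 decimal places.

PN ≈ 0.739

Under exogeneity and monotonicity, PN = (RR − 1) / RR = 1 − 1/RR.
PN = (3.837 − 1) / 3.837 = 2.837 / 3.837 ≈ 0.7394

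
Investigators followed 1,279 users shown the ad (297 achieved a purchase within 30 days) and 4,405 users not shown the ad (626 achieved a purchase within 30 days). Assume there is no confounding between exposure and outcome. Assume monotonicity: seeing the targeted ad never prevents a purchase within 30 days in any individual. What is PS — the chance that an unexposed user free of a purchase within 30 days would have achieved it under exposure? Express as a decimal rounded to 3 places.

p₁ = P(outcome | exposed) = 297/1279 = 0.23221
p₀ = P(outcome | unexposed) = 626/4405 = 0.14211
Under exogeneity and monotonicity, PS = (p₁ − p₀) / (1 − p₀).
PS = (0.23221 − 0.14211) / (1 − 0.14211) = 0.090101 / 0.85789 ≈ 0.1050

PS ≈ 0.105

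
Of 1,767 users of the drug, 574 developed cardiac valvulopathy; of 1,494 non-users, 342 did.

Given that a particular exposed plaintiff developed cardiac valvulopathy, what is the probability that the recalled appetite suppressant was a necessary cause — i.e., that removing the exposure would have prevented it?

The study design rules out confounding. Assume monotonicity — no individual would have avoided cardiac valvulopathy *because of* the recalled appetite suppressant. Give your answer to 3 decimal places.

PN ≈ 0.295

p₁ = P(outcome | exposed) = 574/1767 = 0.32484
p₀ = P(outcome | unexposed) = 342/1494 = 0.22892
Under exogeneity and monotonicity, PN = (p₁ − p₀) / p₁.
PN = (0.32484 − 0.22892) / 0.32484 = 0.095929 / 0.32484 ≈ 0.2953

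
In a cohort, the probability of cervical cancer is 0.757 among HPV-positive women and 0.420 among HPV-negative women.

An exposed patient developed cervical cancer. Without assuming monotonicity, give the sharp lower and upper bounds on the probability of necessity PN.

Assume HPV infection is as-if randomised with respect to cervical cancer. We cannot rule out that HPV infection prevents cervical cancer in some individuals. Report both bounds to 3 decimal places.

Let p₁ = 0.757, p₀ = 0.42.
Under exogeneity alone the bounds on PN are max{0,(p₁−p₀)/p₁} ≤ PN ≤ min{1,(1−p₀)/p₁}.
  lower = (p₁ − p₀)/p₁ = 0.337 / 0.757 ≈ 0.4452
  upper = min{1, (1 − p₀)/p₁} = 0.58 / 0.757 ≈ 0.7662

0.445 ≤ PN ≤ 0.766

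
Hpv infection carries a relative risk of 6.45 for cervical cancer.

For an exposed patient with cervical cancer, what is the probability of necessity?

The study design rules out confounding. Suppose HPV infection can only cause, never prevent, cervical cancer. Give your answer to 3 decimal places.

Under exogeneity and monotonicity, PN = (RR − 1) / RR = 1 − 1/RR.
PN = (6.45 − 1) / 6.45 = 5.45 / 6.45 ≈ 0.8450

PN ≈ 0.845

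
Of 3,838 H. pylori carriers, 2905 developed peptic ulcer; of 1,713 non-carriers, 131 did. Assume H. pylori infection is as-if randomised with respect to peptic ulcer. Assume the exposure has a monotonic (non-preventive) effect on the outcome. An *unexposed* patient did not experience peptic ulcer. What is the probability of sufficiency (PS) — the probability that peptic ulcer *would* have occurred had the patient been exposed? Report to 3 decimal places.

p₁ = P(outcome | exposed) = 2905/3838 = 0.7569
p₀ = P(outcome | unexposed) = 131/1713 = 0.076474
Under exogeneity and monotonicity, PS = (p₁ − p₀) / (1 − p₀).
PS = (0.7569 − 0.076474) / (1 − 0.076474) = 0.68043 / 0.92353 ≈ 0.7368

PS ≈ 0.737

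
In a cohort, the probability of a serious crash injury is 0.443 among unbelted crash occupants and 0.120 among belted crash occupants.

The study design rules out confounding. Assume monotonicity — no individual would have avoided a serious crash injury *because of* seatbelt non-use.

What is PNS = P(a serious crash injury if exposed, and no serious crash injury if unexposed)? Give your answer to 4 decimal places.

Let p₁ = 0.443, p₀ = 0.12.
Under exogeneity and monotonicity, PNS = p₁ − p₀.
PNS = 0.443 − 0.12 = 0.323

PNS ≈ 0.3230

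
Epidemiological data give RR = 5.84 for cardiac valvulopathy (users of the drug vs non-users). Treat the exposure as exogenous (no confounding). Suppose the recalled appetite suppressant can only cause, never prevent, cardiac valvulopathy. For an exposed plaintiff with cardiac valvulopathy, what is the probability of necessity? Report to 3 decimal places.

Under exogeneity and monotonicity, PN = (RR − 1) / RR = 1 − 1/RR.
PN = (5.84 − 1) / 5.84 = 4.84 / 5.84 ≈ 0.8288

PN ≈ 0.829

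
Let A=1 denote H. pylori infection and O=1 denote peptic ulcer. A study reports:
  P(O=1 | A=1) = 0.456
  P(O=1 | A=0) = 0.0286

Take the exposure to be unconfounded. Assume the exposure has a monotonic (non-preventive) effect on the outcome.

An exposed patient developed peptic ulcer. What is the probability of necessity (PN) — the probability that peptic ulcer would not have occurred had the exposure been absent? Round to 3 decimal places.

PN ≈ 0.937

Let p₁ = 0.456, p₀ = 0.0286.
Under exogeneity and monotonicity, PN = (p₁ − p₀) / p₁.
PN = (0.456 − 0.0286) / 0.456 = 0.4274 / 0.456 ≈ 0.9373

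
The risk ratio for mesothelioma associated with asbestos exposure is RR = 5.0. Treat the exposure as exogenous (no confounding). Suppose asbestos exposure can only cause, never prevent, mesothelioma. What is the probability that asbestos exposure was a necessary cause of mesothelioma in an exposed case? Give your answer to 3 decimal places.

PN ≈ 0.800

Under exogeneity and monotonicity, PN = (RR − 1) / RR = 1 − 1/RR.
PN = (5.0 − 1) / 5.0 = 4 / 5.0 ≈ 0.8000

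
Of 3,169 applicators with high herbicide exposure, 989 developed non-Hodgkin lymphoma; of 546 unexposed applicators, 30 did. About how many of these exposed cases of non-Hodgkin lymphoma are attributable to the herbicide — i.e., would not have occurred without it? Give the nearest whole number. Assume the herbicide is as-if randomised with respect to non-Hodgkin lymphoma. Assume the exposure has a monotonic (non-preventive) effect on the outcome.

p₁ = P(outcome | exposed) = 989/3169 = 0.31209
p₀ = P(outcome | unexposed) = 30/546 = 0.054945
PN = (p₁ − p₀)/p₁ = (0.31209 − 0.054945) / 0.31209 ≈ 0.82394.
Attributable cases ≈ PN × (exposed cases) = 0.82394 × 989 ≈ 814.88.

about 815 cases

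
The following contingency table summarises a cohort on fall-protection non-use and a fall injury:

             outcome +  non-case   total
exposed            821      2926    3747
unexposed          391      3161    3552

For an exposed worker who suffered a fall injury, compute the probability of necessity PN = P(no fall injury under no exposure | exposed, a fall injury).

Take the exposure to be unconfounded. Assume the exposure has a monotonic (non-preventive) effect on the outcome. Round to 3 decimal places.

PN ≈ 0.498

p₁ = P(outcome | exposed) = 821/3747 = 0.21911
p₀ = P(outcome | unexposed) = 391/3552 = 0.11008
Under exogeneity and monotonicity, PN = (p₁ − p₀)/p₁.
PN = (0.21911 − 0.11008) / 0.21911 ≈ 0.4976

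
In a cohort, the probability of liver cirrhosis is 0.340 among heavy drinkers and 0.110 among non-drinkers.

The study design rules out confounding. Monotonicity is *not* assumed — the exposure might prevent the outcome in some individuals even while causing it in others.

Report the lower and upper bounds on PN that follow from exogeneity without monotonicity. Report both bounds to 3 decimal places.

0.676 ≤ PN ≤ 1.000

Let p₁ = 0.34, p₀ = 0.11.
Under exogeneity alone the bounds on PN are max{0,(p₁−p₀)/p₁} ≤ PN ≤ min{1,(1−p₀)/p₁}.
  lower = (p₁ − p₀)/p₁ = 0.23 / 0.34 ≈ 0.6765
  upper = min{1, (1 − p₀)/p₁} = 0.89 / 0.34 ≈ 2.6176 → capped at 1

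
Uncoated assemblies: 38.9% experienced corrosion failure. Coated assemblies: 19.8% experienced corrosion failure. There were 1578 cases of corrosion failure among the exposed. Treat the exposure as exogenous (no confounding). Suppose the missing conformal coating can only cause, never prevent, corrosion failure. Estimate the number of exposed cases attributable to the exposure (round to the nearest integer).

p₁ = 0.389, p₀ = 0.198.
PN = (p₁ − p₀)/p₁ = (0.389 − 0.198) / 0.389 ≈ 0.49100.
Attributable cases ≈ PN × (exposed cases) = 0.49100 × 1578 ≈ 774.80.

about 775 cases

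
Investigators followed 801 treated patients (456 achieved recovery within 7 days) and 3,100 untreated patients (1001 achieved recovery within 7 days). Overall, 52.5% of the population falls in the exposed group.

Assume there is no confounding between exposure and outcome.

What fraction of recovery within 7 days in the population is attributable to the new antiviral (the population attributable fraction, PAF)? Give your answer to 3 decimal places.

p₁ = P(outcome | exposed) = 456/801 = 0.56929
p₀ = P(outcome | unexposed) = 1001/3100 = 0.3229
Overall risk P(Y=1) = π·p₁ + (1−π)·p₀ = 0.525×0.56929 + 0.475×0.3229 = 0.45226.
Under exogeneity, PAF = [P(Y=1) − p₀] / P(Y=1).
PAF = (0.45226 − 0.3229) / 0.45226 ≈ 0.2860

PAF ≈ 0.286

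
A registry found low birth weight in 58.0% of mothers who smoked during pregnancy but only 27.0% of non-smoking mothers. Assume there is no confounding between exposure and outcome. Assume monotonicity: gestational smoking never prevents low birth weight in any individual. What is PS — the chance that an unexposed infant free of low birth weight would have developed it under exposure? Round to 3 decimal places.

p₁ = 0.58, p₀ = 0.27.
Under exogeneity and monotonicity, PS = (p₁ − p₀) / (1 − p₀).
PS = (0.58 − 0.27) / (1 − 0.27) = 0.31 / 0.73 ≈ 0.4247

PS ≈ 0.425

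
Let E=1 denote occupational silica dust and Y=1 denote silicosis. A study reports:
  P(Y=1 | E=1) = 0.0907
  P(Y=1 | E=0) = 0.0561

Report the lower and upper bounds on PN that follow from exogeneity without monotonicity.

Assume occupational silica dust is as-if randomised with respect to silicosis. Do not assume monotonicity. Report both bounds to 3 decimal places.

Let p₁ = 0.0907, p₀ = 0.0561.
Under exogeneity alone the bounds on PN are max{0,(p₁−p₀)/p₁} ≤ PN ≤ min{1,(1−p₀)/p₁}.
  lower = (p₁ − p₀)/p₁ = 0.0346 / 0.0907 ≈ 0.3815
  upper = min{1, (1 − p₀)/p₁} = 0.9439 / 0.0907 ≈ 10.4068 → capped at 1

0.381 ≤ PN ≤ 1.000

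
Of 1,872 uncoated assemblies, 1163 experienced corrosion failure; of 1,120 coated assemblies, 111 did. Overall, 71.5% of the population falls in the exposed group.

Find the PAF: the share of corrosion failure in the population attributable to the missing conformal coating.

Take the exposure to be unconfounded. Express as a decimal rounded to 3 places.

p₁ = P(outcome | exposed) = 1163/1872 = 0.62126
p₀ = P(outcome | unexposed) = 111/1120 = 0.099107
Overall risk P(Y=1) = π·p₁ + (1−π)·p₀ = 0.715×0.62126 + 0.285×0.099107 = 0.47245.
Under exogeneity, PAF = [P(Y=1) − p₀] / P(Y=1).
PAF = (0.47245 − 0.099107) / 0.47245 ≈ 0.7902

PAF ≈ 0.790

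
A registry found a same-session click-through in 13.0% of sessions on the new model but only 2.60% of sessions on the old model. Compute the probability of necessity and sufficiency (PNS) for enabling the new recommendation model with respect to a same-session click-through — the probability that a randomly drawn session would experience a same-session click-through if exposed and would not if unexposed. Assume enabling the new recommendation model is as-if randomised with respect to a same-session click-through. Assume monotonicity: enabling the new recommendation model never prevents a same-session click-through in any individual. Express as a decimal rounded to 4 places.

p₁ = 0.13, p₀ = 0.026.
Under exogeneity and monotonicity, PNS = p₁ − p₀.
PNS = 0.13 − 0.026 = 0.104

PNS ≈ 0.1040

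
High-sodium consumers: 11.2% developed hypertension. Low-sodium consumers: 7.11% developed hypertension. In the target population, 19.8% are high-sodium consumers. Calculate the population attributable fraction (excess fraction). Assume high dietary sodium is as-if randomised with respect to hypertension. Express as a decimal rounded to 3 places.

PAF ≈ 0.102

p₁ = 0.112, p₀ = 0.0711.
Overall risk P(Y=1) = π·p₁ + (1−π)·p₀ = 0.198×0.112 + 0.802×0.0711 = 0.079198.
Under exogeneity, PAF = [P(Y=1) − p₀] / P(Y=1).
PAF = (0.079198 − 0.0711) / 0.079198 ≈ 0.1023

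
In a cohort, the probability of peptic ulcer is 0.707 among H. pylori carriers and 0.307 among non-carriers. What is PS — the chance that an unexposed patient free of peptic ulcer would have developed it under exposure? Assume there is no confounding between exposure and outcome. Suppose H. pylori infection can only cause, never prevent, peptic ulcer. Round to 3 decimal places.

PS ≈ 0.577

Let p₁ = 0.707, p₀ = 0.307.
Under exogeneity and monotonicity, PS = (p₁ − p₀) / (1 − p₀).
PS = (0.707 − 0.307) / (1 − 0.307) = 0.4 / 0.693 ≈ 0.5772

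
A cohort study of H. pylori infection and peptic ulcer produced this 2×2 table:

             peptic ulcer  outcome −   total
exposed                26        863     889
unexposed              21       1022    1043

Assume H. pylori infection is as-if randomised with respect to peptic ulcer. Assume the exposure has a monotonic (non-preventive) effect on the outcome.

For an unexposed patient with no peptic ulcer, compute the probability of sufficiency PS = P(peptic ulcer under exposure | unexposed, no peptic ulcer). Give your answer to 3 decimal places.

PS ≈ 0.009

p₁ = P(outcome | exposed) = 26/889 = 0.029246
p₀ = P(outcome | unexposed) = 21/1043 = 0.020134
Under exogeneity and monotonicity, PS = (p₁ − p₀)/(1 − p₀).
PS = (0.029246 − 0.020134) / 0.97987 ≈ 0.0093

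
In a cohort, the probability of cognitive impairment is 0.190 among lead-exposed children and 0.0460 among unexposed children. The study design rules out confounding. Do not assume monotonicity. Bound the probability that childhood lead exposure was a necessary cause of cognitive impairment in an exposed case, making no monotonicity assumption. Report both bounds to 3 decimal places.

Let p₁ = 0.19, p₀ = 0.046.
Under exogeneity alone the bounds on PN are max{0,(p₁−p₀)/p₁} ≤ PN ≤ min{1,(1−p₀)/p₁}.
  lower = (p₁ − p₀)/p₁ = 0.144 / 0.19 ≈ 0.7579
  upper = min{1, (1 − p₀)/p₁} = 0.954 / 0.19 ≈ 5.0211 → capped at 1

0.758 ≤ PN ≤ 1.000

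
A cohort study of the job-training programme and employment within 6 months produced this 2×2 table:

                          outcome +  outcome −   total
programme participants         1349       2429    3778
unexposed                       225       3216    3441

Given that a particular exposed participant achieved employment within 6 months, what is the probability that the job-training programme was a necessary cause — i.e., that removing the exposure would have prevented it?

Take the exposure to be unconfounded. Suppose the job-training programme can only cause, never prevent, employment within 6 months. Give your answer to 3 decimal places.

p₁ = P(outcome | exposed) = 1349/3778 = 0.35707
p₀ = P(outcome | unexposed) = 225/3441 = 0.065388
Under exogeneity and monotonicity, PN = (p₁ − p₀)/p₁.
PN = (0.35707 − 0.065388) / 0.35707 ≈ 0.8169

PN ≈ 0.817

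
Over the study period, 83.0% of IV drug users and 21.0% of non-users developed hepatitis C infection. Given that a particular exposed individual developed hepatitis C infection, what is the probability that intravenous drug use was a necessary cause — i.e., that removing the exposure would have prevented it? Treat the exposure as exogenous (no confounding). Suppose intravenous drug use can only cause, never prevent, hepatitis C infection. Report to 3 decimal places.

p₁ = 0.83, p₀ = 0.21.
Under exogeneity and monotonicity, PN = (p₁ − p₀) / p₁.
PN = (0.83 − 0.21) / 0.83 = 0.62 / 0.83 ≈ 0.7470

PN ≈ 0.747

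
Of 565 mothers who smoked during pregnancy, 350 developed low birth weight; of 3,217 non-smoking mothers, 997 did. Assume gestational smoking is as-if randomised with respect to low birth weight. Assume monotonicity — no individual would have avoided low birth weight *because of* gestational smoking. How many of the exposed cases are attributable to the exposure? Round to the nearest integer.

p₁ = P(outcome | exposed) = 350/565 = 0.61947
p₀ = P(outcome | unexposed) = 997/3217 = 0.30992
PN = (p₁ − p₀)/p₁ = (0.61947 − 0.30992) / 0.61947 ≈ 0.49971.
Attributable cases ≈ PN × (exposed cases) = 0.49971 × 350 ≈ 174.90.

about 175 cases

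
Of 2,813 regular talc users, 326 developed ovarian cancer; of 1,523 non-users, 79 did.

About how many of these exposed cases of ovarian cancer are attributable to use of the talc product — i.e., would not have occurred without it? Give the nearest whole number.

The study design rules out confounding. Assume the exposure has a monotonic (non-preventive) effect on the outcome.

p₁ = P(outcome | exposed) = 326/2813 = 0.11589
p₀ = P(outcome | unexposed) = 79/1523 = 0.051871
PN = (p₁ − p₀)/p₁ = (0.11589 − 0.051871) / 0.11589 ≈ 0.55241.
Attributable cases ≈ PN × (exposed cases) = 0.55241 × 326 ≈ 180.09.

about 180 cases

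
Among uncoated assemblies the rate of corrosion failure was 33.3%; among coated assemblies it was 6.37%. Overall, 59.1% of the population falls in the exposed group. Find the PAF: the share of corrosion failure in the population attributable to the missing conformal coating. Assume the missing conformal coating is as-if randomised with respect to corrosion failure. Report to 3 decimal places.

PAF ≈ 0.714

p₁ = 0.333, p₀ = 0.0637.
Overall risk P(Y=1) = π·p₁ + (1−π)·p₀ = 0.591×0.333 + 0.409×0.0637 = 0.22286.
Under exogeneity, PAF = [P(Y=1) − p₀] / P(Y=1).
PAF = (0.22286 − 0.0637) / 0.22286 ≈ 0.7142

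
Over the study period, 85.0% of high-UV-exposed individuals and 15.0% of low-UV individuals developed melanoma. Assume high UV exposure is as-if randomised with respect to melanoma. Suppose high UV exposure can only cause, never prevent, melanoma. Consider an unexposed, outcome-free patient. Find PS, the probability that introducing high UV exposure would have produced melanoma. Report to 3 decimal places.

PS ≈ 0.824

p₁ = 0.85, p₀ = 0.15.
Under exogeneity and monotonicity, PS = (p₁ − p₀) / (1 − p₀).
PS = (0.85 − 0.15) / (1 − 0.15) = 0.7 / 0.85 ≈ 0.8235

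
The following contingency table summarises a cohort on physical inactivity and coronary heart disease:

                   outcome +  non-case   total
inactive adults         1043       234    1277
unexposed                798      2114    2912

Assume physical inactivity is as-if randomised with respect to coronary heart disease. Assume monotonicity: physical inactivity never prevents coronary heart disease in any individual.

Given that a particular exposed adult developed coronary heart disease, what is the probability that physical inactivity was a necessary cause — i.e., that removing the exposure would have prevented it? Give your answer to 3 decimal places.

p₁ = P(outcome | exposed) = 1043/1277 = 0.81676
p₀ = P(outcome | unexposed) = 798/2912 = 0.27404
Under exogeneity and monotonicity, PN = (p₁ − p₀) / p₁.
PN = (0.81676 − 0.27404) / 0.81676 = 0.54272 / 0.81676 ≈ 0.6645

PN ≈ 0.664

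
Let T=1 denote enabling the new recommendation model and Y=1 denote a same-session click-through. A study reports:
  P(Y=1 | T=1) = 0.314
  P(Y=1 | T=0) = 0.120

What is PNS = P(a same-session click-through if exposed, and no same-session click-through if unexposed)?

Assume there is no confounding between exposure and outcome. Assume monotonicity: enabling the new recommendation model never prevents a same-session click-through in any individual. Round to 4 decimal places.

PNS ≈ 0.1940

Let p₁ = 0.314, p₀ = 0.12.
Under exogeneity and monotonicity, PNS = p₁ − p₀.
PNS = 0.314 − 0.12 = 0.194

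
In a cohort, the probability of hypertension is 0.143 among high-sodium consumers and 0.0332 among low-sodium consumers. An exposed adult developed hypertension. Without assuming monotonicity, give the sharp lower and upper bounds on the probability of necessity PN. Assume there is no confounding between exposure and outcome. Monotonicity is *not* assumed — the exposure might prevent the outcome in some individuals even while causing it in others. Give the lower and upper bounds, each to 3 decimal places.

0.768 ≤ PN ≤ 1.000

Let p₁ = 0.143, p₀ = 0.0332.
Under exogeneity alone the bounds on PN are max{0,(p₁−p₀)/p₁} ≤ PN ≤ min{1,(1−p₀)/p₁}.
  lower = (p₁ − p₀)/p₁ = 0.1098 / 0.143 ≈ 0.7678
  upper = min{1, (1 − p₀)/p₁} = 0.9668 / 0.143 ≈ 6.7608 → capped at 1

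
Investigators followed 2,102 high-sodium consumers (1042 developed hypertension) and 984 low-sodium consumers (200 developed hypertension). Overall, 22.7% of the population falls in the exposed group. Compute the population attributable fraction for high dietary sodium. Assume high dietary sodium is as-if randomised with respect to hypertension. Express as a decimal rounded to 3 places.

p₁ = P(outcome | exposed) = 1042/2102 = 0.49572
p₀ = P(outcome | unexposed) = 200/984 = 0.20325
Overall risk P(Y=1) = π·p₁ + (1−π)·p₀ = 0.227×0.49572 + 0.773×0.20325 = 0.26964.
Under exogeneity, PAF = [P(Y=1) − p₀] / P(Y=1).
PAF = (0.26964 − 0.20325) / 0.26964 ≈ 0.2462

PAF ≈ 0.246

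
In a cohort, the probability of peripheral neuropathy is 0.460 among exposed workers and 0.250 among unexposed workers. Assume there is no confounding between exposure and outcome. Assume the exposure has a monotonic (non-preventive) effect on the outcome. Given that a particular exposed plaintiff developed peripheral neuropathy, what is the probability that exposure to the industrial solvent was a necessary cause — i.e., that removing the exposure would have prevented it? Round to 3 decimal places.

Let p₁ = 0.46, p₀ = 0.25.
Under exogeneity and monotonicity, PN = (p₁ − p₀) / p₁.
PN = (0.46 − 0.25) / 0.46 = 0.21 / 0.46 ≈ 0.4565

PN ≈ 0.457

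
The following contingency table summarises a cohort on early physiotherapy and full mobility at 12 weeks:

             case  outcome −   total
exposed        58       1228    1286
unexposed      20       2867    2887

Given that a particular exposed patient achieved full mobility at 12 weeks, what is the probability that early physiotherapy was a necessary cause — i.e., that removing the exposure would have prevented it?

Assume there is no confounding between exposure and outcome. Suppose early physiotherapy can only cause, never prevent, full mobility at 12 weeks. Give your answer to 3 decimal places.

p₁ = P(outcome | exposed) = 58/1286 = 0.045101
p₀ = P(outcome | unexposed) = 20/2887 = 0.0069276
Under exogeneity and monotonicity, PN = (p₁ − p₀)/p₁.
PN = (0.045101 − 0.0069276) / 0.045101 ≈ 0.8464

PN ≈ 0.846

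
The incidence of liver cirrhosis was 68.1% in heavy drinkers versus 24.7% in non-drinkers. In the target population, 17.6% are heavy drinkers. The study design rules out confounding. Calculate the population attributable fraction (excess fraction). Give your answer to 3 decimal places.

PAF ≈ 0.236

p₁ = 0.681, p₀ = 0.247.
Overall risk P(Y=1) = π·p₁ + (1−π)·p₀ = 0.176×0.681 + 0.824×0.247 = 0.32338.
Under exogeneity, PAF = [P(Y=1) − p₀] / P(Y=1).
PAF = (0.32338 − 0.247) / 0.32338 ≈ 0.2362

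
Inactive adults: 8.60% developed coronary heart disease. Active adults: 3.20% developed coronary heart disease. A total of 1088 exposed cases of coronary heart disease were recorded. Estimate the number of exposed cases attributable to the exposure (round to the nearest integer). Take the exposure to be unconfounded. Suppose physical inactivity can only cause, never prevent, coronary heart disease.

p₁ = 0.086, p₀ = 0.032.
PN = (p₁ − p₀)/p₁ = (0.086 − 0.032) / 0.086 ≈ 0.62791.
Attributable cases ≈ PN × (exposed cases) = 0.62791 × 1088 ≈ 683.16.

about 683 cases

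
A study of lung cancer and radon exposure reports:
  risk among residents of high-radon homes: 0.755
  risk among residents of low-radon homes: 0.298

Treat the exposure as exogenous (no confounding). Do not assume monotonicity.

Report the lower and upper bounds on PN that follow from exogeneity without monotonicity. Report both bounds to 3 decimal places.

Let p₁ = 0.755, p₀ = 0.298.
Under exogeneity alone the bounds on PN are max{0,(p₁−p₀)/p₁} ≤ PN ≤ min{1,(1−p₀)/p₁}.
  lower = (p₁ − p₀)/p₁ = 0.457 / 0.755 ≈ 0.6053
  upper = min{1, (1 − p₀)/p₁} = 0.702 / 0.755 ≈ 0.9298

0.605 ≤ PN ≤ 0.930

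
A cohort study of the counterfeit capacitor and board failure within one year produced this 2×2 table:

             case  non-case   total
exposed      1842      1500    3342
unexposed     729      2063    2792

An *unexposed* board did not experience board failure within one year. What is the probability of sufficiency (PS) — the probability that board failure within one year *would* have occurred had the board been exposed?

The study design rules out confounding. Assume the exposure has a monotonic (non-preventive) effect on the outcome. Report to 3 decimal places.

PS ≈ 0.393

p₁ = P(outcome | exposed) = 1842/3342 = 0.55117
p₀ = P(outcome | unexposed) = 729/2792 = 0.2611
Under exogeneity and monotonicity, PS = (p₁ − p₀)/(1 − p₀).
PS = (0.55117 − 0.2611) / 0.7389 ≈ 0.3926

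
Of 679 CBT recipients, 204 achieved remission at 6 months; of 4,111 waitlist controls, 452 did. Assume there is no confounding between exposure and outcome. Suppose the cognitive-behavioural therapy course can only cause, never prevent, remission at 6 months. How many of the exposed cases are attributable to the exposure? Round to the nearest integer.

about 129 cases

p₁ = P(outcome | exposed) = 204/679 = 0.30044
p₀ = P(outcome | unexposed) = 452/4111 = 0.10995
PN = (p₁ − p₀)/p₁ = (0.30044 − 0.10995) / 0.30044 ≈ 0.63404.
Attributable cases ≈ PN × (exposed cases) = 0.63404 × 204 ≈ 129.34.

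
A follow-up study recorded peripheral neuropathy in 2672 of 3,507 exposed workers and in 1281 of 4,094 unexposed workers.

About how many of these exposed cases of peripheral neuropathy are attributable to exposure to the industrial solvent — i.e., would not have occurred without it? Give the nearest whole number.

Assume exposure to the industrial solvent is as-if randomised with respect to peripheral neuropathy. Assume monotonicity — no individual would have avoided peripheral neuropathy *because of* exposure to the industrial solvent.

about 1575 cases

p₁ = P(outcome | exposed) = 2672/3507 = 0.7619
p₀ = P(outcome | unexposed) = 1281/4094 = 0.3129
PN = (p₁ − p₀)/p₁ = (0.7619 − 0.3129) / 0.7619 ≈ 0.58932.
Attributable cases ≈ PN × (exposed cases) = 0.58932 × 2672 ≈ 1574.67.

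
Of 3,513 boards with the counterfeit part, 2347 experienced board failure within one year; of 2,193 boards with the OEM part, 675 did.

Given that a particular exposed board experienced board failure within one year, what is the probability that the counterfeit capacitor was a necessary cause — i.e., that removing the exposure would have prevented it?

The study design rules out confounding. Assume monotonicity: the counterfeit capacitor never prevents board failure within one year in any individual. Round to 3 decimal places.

PN ≈ 0.539

p₁ = P(outcome | exposed) = 2347/3513 = 0.66809
p₀ = P(outcome | unexposed) = 675/2193 = 0.3078
Under exogeneity and monotonicity, PN = (p₁ − p₀) / p₁.
PN = (0.66809 − 0.3078) / 0.66809 = 0.36029 / 0.66809 ≈ 0.5393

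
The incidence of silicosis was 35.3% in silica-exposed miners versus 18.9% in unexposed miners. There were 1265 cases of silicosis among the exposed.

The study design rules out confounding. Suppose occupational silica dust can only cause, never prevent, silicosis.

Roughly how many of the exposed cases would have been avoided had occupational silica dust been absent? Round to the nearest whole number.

p₁ = 0.353, p₀ = 0.189.
PN = (p₁ − p₀)/p₁ = (0.353 − 0.189) / 0.353 ≈ 0.46459.
Attributable cases ≈ PN × (exposed cases) = 0.46459 × 1265 ≈ 587.71.

about 588 cases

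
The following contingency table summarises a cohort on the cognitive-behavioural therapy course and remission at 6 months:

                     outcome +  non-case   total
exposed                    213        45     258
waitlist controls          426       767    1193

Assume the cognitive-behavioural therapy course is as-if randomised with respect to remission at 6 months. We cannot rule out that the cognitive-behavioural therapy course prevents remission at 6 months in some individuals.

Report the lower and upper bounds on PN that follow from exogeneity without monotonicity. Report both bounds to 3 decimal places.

p₁ = P(outcome | exposed) = 213/258 = 0.82558
p₀ = P(outcome | unexposed) = 426/1193 = 0.35708
Under exogeneity alone the bounds on PN are max{0,(p₁−p₀)/p₁} ≤ PN ≤ min{1,(1−p₀)/p₁}.
  lower = (p₁ − p₀)/p₁ = 0.4685 / 0.82558 ≈ 0.5675
  upper = min{1, (1 − p₀)/p₁} = 0.64292 / 0.82558 ≈ 0.7787

0.567 ≤ PN ≤ 0.779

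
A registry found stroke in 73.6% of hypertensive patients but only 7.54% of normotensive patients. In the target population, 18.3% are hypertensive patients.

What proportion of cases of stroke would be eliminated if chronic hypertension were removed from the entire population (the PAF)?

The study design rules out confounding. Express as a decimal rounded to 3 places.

PAF ≈ 0.616

p₁ = 0.736, p₀ = 0.0754.
Overall risk P(Y=1) = π·p₁ + (1−π)·p₀ = 0.183×0.736 + 0.817×0.0754 = 0.19629.
Under exogeneity, PAF = [P(Y=1) − p₀] / P(Y=1).
PAF = (0.19629 − 0.0754) / 0.19629 ≈ 0.6159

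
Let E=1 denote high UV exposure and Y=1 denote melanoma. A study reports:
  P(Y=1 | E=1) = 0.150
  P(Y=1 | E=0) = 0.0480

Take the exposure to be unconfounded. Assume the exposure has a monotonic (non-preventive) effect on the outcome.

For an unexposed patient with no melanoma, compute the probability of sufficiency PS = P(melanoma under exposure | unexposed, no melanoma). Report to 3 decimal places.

Let p₁ = 0.15, p₀ = 0.048.
Under exogeneity and monotonicity, PS = (p₁ − p₀) / (1 − p₀).
PS = (0.15 − 0.048) / (1 − 0.048) = 0.102 / 0.952 ≈ 0.1071

PS ≈ 0.107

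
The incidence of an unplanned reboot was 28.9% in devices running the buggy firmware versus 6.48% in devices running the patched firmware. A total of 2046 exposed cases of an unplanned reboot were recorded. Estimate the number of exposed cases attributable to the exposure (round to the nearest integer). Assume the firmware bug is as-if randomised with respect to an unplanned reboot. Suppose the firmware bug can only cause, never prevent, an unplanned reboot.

p₁ = 0.289, p₀ = 0.0648.
PN = (p₁ − p₀)/p₁ = (0.289 − 0.0648) / 0.289 ≈ 0.77578.
Attributable cases ≈ PN × (exposed cases) = 0.77578 × 2046 ≈ 1587.24.

about 1587 cases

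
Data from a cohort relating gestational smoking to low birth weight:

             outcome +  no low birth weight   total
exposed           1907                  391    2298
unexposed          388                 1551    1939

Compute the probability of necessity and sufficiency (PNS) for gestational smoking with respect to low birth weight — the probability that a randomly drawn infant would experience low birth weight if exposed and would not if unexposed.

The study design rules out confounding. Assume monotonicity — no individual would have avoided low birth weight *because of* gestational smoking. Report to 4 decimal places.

PNS ≈ 0.6297

p₁ = P(outcome | exposed) = 1907/2298 = 0.82985
p₀ = P(outcome | unexposed) = 388/1939 = 0.2001
Under exogeneity and monotonicity, PNS = p₁ − p₀.
PNS = 0.82985 − 0.2001 = 0.62975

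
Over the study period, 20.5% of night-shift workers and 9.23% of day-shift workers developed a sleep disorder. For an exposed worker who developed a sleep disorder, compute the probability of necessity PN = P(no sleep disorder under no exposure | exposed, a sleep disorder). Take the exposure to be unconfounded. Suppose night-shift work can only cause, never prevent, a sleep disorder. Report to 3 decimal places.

p₁ = 0.205, p₀ = 0.0923.
Under exogeneity and monotonicity, PN = (p₁ − p₀) / p₁.
PN = (0.205 − 0.0923) / 0.205 = 0.1127 / 0.205 ≈ 0.5498

PN ≈ 0.550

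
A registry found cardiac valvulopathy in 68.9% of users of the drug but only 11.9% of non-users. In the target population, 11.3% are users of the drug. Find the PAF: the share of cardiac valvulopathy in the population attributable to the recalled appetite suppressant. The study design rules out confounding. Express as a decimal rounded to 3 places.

p₁ = 0.689, p₀ = 0.119.
Overall risk P(Y=1) = π·p₁ + (1−π)·p₀ = 0.113×0.689 + 0.887×0.119 = 0.18341.
Under exogeneity, PAF = [P(Y=1) − p₀] / P(Y=1).
PAF = (0.18341 − 0.119) / 0.18341 ≈ 0.3512

PAF ≈ 0.351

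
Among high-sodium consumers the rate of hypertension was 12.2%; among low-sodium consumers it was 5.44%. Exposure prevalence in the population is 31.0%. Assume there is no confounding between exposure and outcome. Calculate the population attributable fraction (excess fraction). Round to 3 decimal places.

PAF ≈ 0.278

p₁ = 0.122, p₀ = 0.0544.
Overall risk P(Y=1) = π·p₁ + (1−π)·p₀ = 0.31×0.122 + 0.69×0.0544 = 0.075356.
Under exogeneity, PAF = [P(Y=1) − p₀] / P(Y=1).
PAF = (0.075356 − 0.0544) / 0.075356 ≈ 0.2781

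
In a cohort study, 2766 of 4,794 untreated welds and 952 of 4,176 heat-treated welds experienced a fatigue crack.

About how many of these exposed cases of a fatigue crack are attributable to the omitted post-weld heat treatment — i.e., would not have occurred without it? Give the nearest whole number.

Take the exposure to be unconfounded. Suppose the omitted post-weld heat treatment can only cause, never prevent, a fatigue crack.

about 1673 cases

p₁ = P(outcome | exposed) = 2766/4794 = 0.57697
p₀ = P(outcome | unexposed) = 952/4176 = 0.22797
PN = (p₁ − p₀)/p₁ = (0.57697 − 0.22797) / 0.57697 ≈ 0.60489.
Attributable cases ≈ PN × (exposed cases) = 0.60489 × 2766 ≈ 1673.11.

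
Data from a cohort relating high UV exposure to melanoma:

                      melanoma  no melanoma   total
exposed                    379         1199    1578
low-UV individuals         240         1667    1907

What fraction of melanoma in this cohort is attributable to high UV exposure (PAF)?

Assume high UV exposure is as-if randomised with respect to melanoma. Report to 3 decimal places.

p₁ = P(outcome | exposed) = 379/1578 = 0.24018
p₀ = P(outcome | unexposed) = 240/1907 = 0.12585
Exposure prevalence π = 1578/3485 = 0.4528; overall risk P(Y=1) = 0.17762.
Under exogeneity, PAF = [P(Y=1) − p₀]/P(Y=1).
PAF = (0.17762 − 0.12585) / 0.17762 ≈ 0.2914

PAF ≈ 0.291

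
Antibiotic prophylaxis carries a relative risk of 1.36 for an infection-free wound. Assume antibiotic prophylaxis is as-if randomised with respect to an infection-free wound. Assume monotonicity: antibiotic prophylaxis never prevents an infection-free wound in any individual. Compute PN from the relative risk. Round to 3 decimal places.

PN ≈ 0.265

Under exogeneity and monotonicity, PN = (RR − 1) / RR = 1 − 1/RR.
PN = (1.36 − 1) / 1.36 = 0.36 / 1.36 ≈ 0.2647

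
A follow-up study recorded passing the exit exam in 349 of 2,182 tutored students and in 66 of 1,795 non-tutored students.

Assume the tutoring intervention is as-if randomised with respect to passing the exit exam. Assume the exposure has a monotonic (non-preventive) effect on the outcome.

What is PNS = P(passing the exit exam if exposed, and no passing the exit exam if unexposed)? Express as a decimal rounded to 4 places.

p₁ = P(outcome | exposed) = 349/2182 = 0.15995
p₀ = P(outcome | unexposed) = 66/1795 = 0.036769
Under exogeneity and monotonicity, PNS = p₁ − p₀.
PNS = 0.15995 − 0.036769 = 0.12318

PNS ≈ 0.1232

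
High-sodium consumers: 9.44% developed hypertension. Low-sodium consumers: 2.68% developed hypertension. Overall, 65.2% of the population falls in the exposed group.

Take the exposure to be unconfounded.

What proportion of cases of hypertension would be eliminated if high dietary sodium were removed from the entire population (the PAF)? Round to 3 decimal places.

PAF ≈ 0.622

p₁ = 0.0944, p₀ = 0.0268.
Overall risk P(Y=1) = π·p₁ + (1−π)·p₀ = 0.652×0.0944 + 0.348×0.0268 = 0.070875.
Under exogeneity, PAF = [P(Y=1) − p₀] / P(Y=1).
PAF = (0.070875 − 0.0268) / 0.070875 ≈ 0.6219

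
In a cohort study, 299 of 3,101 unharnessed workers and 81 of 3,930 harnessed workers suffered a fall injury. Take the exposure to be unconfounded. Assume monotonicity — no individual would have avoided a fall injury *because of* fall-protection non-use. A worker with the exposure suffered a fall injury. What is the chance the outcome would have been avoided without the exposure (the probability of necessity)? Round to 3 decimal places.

PN ≈ 0.786

p₁ = P(outcome | exposed) = 299/3101 = 0.096421
p₀ = P(outcome | unexposed) = 81/3930 = 0.020611
Under exogeneity and monotonicity, PN = (p₁ − p₀) / p₁.
PN = (0.096421 − 0.020611) / 0.096421 = 0.07581 / 0.096421 ≈ 0.7862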